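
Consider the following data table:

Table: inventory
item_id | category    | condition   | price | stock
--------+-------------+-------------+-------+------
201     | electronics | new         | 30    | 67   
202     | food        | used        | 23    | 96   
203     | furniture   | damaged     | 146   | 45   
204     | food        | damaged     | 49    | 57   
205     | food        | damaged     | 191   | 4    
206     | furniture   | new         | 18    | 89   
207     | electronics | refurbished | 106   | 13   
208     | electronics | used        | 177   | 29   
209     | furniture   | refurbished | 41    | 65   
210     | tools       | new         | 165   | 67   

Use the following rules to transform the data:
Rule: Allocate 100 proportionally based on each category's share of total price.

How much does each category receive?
electronics: 33.09, food: 27.8, furniture: 21.67, tools: 17.44

Step 1: Calculate total price = 946
Step 2: Calculate each category's proportion:
  electronics: 313/946 = 33.09% → 33.09
  food: 263/946 = 27.80% → 27.8
  furniture: 205/946 = 21.67% → 21.67
  tools: 165/946 = 17.44% → 17.44
Step 3: Verify: sum of allocations ≈ 100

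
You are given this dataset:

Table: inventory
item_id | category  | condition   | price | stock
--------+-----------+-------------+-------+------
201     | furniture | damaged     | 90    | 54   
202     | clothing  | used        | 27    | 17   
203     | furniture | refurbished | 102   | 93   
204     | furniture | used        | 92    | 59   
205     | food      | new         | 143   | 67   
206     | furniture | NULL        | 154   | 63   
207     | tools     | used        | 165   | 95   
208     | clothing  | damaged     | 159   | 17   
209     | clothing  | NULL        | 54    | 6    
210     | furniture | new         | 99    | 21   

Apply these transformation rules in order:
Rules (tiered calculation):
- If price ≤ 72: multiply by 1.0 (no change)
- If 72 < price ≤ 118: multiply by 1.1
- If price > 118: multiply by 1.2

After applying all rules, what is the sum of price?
1247.5

Step 1: Tier 1 (price ≤ 72): 2 records, sum = 81 × 1.0 = 81.0
Step 2: Tier 2 (72 < price ≤ 118): 4 records, sum = 383 × 1.1 = 421.3
Step 3: Tier 3 (price > 118): 4 records, sum = 621 × 1.2 = 745.2
Step 4: Final sum = 81.0 + 421.3 + 745.2 = 1247.5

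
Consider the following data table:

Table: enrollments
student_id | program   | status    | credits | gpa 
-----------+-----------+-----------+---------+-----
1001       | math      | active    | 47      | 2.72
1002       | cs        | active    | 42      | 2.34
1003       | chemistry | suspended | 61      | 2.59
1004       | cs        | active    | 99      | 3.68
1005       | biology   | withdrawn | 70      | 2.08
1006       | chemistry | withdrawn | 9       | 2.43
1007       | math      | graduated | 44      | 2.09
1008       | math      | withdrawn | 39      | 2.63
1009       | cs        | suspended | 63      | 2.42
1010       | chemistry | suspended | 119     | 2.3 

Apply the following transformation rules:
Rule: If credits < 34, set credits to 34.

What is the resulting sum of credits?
618

Step 1: 1 records have credits < 34
Step 2: These records originally summed to 9
Step 3: After setting to minimum: 1 × 34 = 34
Step 4: Unaffected records sum: 584
Step 5: Final sum = 34 + 584 = 618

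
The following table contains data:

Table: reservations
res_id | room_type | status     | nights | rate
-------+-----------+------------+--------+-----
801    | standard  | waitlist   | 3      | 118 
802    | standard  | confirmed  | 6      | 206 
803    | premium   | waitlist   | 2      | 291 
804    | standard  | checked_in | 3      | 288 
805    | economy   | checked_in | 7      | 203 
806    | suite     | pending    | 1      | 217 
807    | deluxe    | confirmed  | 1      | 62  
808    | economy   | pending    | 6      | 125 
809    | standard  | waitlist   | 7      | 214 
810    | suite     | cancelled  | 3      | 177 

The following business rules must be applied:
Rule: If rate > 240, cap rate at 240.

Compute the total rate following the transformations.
1802

Step 1: 2 records have rate > 240
Step 2: These records originally summed to 579
Step 3: After capping: 2 × 240 = 480
Step 4: Unaffected records sum: 1322
Step 5: Final sum = 480 + 1322 = 1802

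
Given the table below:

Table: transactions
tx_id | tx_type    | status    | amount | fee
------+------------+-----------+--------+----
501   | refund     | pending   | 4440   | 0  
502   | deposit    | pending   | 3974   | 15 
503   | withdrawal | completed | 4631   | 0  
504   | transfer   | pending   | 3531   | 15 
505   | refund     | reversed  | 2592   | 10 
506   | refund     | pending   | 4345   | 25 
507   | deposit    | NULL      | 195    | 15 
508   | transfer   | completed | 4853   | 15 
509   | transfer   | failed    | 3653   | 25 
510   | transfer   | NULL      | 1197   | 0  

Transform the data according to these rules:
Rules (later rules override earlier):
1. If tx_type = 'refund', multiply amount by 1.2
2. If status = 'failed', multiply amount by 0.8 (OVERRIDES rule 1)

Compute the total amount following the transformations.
34955.8

Step 1: Rule 2 takes priority for records with status = 'failed'
  - 1 records: 3653 × 0.8 = 2922.4
Step 2: Rule 1 applies to remaining records with tx_type = 'refund'
  - 3 records: 11377 × 1.2 = 13652.4
Step 3: Other records unchanged: 18381
Step 4: Final sum = 2922.4 + 13652.4 + 18381 = 34955.8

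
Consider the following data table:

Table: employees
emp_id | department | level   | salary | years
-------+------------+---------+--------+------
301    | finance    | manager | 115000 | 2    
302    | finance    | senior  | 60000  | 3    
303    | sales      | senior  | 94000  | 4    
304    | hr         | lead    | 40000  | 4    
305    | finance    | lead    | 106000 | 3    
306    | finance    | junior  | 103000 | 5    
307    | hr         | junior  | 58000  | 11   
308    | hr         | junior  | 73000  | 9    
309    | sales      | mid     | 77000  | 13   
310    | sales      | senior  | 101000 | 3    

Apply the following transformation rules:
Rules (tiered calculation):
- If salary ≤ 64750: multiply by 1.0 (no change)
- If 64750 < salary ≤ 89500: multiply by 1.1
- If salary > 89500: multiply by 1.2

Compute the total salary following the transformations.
945800.0

Step 1: Tier 1 (salary ≤ 64750): 3 records, sum = 158000 × 1.0 = 158000.0
Step 2: Tier 2 (64750 < salary ≤ 89500): 2 records, sum = 150000 × 1.1 = 165000.0
Step 3: Tier 3 (salary > 89500): 5 records, sum = 519000 × 1.2 = 622800.0
Step 4: Final sum = 158000.0 + 165000.0 + 622800.0 = 945800.0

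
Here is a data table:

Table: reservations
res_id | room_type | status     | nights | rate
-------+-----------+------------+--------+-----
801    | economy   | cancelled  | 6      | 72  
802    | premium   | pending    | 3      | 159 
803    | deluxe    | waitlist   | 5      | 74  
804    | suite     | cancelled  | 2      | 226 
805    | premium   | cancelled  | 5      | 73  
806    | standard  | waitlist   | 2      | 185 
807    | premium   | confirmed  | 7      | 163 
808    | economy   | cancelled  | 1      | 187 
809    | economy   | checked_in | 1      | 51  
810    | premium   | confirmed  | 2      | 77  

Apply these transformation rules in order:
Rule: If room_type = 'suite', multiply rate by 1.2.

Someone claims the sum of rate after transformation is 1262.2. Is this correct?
No, the correct result is 1312.2.

Step 1: Calculate the correct sum after transformation
Step 2: Apply multiplier 1.2 to records where room_type = 'suite'
Step 3: Correct result = 1312.2
Step 4: Claimed result = 1262.2
Step 5: 1312.2 ≠ 1262.2
Conclusion: The claimed result is incorrect. The correct answer is 1312.2.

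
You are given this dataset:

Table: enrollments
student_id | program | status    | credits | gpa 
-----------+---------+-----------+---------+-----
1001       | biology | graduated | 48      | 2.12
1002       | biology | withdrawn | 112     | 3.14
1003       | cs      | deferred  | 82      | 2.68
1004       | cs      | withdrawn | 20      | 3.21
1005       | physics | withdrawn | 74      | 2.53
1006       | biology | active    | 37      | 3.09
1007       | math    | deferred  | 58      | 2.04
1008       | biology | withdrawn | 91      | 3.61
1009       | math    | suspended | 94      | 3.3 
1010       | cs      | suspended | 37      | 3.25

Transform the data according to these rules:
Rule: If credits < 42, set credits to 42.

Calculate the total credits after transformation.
685

Step 1: 3 records have credits < 42
Step 2: These records originally summed to 94
Step 3: After setting to minimum: 3 × 42 = 126
Step 4: Unaffected records sum: 559
Step 5: Final sum = 126 + 559 = 685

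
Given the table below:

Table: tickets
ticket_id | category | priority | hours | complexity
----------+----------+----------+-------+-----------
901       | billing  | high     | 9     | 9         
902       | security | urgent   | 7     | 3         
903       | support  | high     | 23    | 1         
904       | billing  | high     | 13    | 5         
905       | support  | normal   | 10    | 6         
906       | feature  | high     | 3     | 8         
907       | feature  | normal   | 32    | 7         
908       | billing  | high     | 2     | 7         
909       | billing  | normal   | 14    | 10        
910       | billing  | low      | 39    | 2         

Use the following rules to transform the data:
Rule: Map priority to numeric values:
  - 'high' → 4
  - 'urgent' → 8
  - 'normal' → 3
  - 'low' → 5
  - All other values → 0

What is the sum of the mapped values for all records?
42

Step 1: Apply mapping to each record
Step 2: Count by status:
  'high': 5 records × 4 = 20
  'urgent': 1 records × 8 = 8
  'normal': 3 records × 3 = 9
  'low': 1 records × 5 = 5
Step 3: Sum all mapped values = 42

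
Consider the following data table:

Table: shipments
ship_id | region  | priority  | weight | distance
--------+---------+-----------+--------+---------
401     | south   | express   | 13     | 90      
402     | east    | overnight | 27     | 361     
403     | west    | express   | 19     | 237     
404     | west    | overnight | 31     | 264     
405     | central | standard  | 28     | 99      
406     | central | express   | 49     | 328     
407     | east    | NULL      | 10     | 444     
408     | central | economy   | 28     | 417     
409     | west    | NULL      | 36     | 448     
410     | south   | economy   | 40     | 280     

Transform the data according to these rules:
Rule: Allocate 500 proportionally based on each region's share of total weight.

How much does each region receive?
central: 186.83, east: 65.84, south: 94.31, west: 153.02

Step 1: Calculate total weight = 281
Step 2: Calculate each region's proportion:
  central: 105/281 = 37.37% → 186.83
  east: 37/281 = 13.17% → 65.84
  south: 53/281 = 18.86% → 94.31
  west: 86/281 = 30.60% → 153.02
Step 3: Verify: sum of allocations ≈ 500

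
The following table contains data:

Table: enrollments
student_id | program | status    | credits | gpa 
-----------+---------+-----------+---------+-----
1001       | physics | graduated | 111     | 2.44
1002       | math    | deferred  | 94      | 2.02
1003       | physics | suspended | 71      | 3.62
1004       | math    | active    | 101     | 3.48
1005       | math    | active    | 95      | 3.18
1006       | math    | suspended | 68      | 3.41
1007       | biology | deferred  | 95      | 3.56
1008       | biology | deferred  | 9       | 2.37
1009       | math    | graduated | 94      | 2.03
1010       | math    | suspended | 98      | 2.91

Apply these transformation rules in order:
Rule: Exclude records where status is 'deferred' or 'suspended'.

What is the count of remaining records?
4

Step 1: Count records to exclude
  - 3 (deferred) + 3 (suspended) = 6 records
Step 2: Total records: 10
Step 3: Remaining = 10 - 6 = 4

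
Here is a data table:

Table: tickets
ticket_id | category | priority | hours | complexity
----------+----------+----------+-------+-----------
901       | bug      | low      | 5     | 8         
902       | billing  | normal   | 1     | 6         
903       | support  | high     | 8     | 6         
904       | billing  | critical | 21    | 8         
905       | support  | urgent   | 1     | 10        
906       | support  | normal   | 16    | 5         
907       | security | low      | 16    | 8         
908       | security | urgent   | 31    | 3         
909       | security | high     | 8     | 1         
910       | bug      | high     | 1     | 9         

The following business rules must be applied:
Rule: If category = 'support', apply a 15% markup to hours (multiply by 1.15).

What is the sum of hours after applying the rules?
111.75

Step 1: Records with category = 'support' have total hours = 25
Step 2: Apply multiplier: 25 × 1.15 = 28.75
Step 3: Other records total: 83
Step 4: Final sum = 28.75 + 83 = 111.75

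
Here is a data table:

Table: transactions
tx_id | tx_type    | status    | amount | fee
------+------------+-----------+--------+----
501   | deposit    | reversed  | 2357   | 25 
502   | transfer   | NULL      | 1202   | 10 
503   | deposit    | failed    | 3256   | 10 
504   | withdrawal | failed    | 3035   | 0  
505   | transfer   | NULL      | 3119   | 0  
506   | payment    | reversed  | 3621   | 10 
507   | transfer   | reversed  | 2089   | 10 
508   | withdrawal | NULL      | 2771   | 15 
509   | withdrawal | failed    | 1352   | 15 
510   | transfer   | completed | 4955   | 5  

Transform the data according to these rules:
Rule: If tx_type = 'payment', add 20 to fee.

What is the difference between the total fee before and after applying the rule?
20

Step 1: Original sum of fee = 100
Step 2: 1 records have tx_type = 'payment'
Step 3: Each affected record changes by 20
Step 4: Total change = 1 × 20 = 20
Step 5: New sum = 100 + 20 = 120
Step 6: Difference = |120 - 100| = 20
        (Sum increased by 20)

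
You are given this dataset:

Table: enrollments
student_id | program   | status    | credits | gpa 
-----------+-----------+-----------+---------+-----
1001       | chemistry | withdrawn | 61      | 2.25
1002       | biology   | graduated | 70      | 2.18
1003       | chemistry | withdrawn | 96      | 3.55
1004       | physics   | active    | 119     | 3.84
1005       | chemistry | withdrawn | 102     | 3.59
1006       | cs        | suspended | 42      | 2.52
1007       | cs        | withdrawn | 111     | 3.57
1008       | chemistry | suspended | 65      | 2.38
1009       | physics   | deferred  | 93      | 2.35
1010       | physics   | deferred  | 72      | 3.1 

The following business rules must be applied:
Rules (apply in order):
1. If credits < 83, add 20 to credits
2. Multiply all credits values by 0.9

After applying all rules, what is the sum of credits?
837.9

Step 1: Apply Rule 1 - Add 20 to records with credits < 83
  - 5 records affected: 310 + (5 × 20) = 410
  - Unaffected records: 521
  - Sum after Rule 1: 931
Step 2: Apply Rule 2 - Multiply all by 0.9
  - 931 × 0.9 = 837.9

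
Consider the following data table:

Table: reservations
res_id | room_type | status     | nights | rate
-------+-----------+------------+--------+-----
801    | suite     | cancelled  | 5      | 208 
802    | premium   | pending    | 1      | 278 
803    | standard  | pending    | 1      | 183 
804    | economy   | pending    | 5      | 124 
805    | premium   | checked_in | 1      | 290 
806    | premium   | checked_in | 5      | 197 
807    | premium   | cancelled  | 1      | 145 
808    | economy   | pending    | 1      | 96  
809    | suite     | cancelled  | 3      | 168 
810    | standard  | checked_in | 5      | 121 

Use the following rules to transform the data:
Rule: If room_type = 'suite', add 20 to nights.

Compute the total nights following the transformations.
68

Step 1: Count records where room_type = 'suite': 2
Step 2: Total bonus added: 2 × 20 = 40
Step 3: Original sum of nights: 28
Step 4: Final sum = 28 + 40 = 68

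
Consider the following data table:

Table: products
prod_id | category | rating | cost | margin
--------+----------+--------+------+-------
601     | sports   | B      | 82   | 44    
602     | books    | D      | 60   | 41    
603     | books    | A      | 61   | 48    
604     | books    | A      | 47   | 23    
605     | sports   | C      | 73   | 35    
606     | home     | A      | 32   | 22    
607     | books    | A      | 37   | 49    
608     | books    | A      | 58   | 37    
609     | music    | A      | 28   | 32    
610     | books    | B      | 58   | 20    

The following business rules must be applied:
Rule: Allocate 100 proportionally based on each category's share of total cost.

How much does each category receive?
books: 59.89, home: 5.97, music: 5.22, sports: 28.92

Step 1: Calculate total cost = 536
Step 2: Calculate each category's proportion:
  books: 321/536 = 59.89% → 59.89
  home: 32/536 = 5.97% → 5.97
  music: 28/536 = 5.22% → 5.22
  sports: 155/536 = 28.92% → 28.92
Step 3: Verify: sum of allocations ≈ 100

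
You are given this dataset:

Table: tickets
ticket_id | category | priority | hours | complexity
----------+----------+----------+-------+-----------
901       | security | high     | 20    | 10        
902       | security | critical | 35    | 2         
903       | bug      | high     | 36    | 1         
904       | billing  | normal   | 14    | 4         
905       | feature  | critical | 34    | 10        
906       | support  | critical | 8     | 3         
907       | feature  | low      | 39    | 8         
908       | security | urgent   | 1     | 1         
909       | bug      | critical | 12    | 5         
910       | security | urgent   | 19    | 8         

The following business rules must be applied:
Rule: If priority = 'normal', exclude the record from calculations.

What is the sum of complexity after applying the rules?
48

Step 1: Identify records where priority = 'normal'
Step 2: The excluded records sum to 4
Step 3: Original total complexity = 52
Step 4: Remaining total = 52 - 4 = 48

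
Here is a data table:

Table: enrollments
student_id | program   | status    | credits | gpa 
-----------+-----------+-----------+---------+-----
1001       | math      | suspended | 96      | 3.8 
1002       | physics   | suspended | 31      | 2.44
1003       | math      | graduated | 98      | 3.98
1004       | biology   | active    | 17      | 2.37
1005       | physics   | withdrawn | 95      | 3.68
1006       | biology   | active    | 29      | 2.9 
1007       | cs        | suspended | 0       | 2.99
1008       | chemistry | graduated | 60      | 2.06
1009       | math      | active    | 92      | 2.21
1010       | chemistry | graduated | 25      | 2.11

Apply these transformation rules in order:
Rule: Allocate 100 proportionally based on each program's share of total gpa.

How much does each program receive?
biology: 18.47, chemistry: 14.61, cs: 10.48, math: 35.0, physics: 21.44

Step 1: Calculate total gpa = 28.54
Step 2: Calculate each program's proportion:
  biology: 5.27/28.54 = 18.47% → 18.47
  chemistry: 4.17/28.54 = 14.61% → 14.61
  cs: 2.99/28.54 = 10.48% → 10.48
  math: 9.99/28.54 = 35.00% → 35.0
  physics: 6.12/28.54 = 21.44% → 21.44
Step 3: Verify: sum of allocations ≈ 100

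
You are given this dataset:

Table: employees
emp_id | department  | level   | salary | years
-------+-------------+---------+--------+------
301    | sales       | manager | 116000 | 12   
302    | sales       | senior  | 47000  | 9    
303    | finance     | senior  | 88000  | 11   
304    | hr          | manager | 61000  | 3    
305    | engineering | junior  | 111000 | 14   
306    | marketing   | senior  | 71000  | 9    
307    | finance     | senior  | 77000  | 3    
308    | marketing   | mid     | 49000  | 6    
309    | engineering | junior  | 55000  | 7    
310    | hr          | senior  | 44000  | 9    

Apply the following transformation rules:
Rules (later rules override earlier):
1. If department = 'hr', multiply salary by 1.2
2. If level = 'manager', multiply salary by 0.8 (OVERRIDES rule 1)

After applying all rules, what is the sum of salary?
692400.0

Step 1: Rule 2 takes priority for records with level = 'manager'
  - 2 records: 177000 × 0.8 = 141600.0
Step 2: Rule 1 applies to remaining records with department = 'hr'
  - 1 records: 44000 × 1.2 = 52800.0
Step 3: Other records unchanged: 498000
Step 4: Final sum = 141600.0 + 52800.0 + 498000 = 692400.0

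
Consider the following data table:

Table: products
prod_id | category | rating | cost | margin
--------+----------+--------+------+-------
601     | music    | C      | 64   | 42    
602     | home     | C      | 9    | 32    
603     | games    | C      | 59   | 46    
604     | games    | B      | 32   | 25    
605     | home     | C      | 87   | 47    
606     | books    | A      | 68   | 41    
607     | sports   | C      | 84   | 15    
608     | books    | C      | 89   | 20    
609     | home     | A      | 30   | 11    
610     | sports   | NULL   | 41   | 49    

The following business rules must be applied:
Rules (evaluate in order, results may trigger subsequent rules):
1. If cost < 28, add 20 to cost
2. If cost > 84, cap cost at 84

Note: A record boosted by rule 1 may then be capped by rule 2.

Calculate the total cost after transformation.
575

Step 1: Apply rule 1 to records with cost < 28
  - 1 records get bonus of 20
  - Of these, 0 records then exceed 84 and get capped
Step 2: Apply rule 2 to records with cost > 84
  - 2 records (original) are capped
Step 3: Calculate final sum = 575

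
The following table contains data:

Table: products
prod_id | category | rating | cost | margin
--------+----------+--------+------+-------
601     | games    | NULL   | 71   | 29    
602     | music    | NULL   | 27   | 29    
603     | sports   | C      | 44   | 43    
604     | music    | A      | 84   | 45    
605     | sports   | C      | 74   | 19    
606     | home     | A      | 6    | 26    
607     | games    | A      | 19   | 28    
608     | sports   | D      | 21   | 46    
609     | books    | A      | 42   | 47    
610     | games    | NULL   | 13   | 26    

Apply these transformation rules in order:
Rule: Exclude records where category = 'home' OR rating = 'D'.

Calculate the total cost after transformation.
374

Step 1: Find records where category = 'home' OR rating = 'D'
Step 2: 2 records match, summing to 27
Step 3: Original sum: 401
Step 4: Remaining sum = 401 - 27 = 374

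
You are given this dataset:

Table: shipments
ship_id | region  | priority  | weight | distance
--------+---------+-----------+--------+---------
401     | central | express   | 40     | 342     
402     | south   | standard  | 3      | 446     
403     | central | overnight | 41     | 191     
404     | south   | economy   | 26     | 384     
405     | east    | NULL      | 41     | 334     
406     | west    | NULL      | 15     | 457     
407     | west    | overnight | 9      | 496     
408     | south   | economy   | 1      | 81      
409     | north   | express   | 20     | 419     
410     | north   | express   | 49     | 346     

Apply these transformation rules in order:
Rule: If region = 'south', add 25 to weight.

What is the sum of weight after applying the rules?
320

Step 1: Count records where region = 'south': 3
Step 2: Total bonus added: 3 × 25 = 75
Step 3: Original sum of weight: 245
Step 4: Final sum = 245 + 75 = 320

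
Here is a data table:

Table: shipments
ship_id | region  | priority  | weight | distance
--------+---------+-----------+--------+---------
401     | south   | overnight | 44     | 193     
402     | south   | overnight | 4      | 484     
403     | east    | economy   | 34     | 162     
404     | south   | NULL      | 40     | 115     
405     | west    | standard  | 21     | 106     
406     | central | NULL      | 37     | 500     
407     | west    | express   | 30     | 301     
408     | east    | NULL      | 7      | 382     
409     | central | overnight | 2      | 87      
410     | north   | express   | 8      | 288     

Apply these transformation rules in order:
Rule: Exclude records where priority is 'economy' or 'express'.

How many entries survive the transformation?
7

Step 1: Count records to exclude
  - 1 (economy) + 2 (express) = 3 records
Step 2: Total records: 10
Step 3: Remaining = 10 - 3 = 7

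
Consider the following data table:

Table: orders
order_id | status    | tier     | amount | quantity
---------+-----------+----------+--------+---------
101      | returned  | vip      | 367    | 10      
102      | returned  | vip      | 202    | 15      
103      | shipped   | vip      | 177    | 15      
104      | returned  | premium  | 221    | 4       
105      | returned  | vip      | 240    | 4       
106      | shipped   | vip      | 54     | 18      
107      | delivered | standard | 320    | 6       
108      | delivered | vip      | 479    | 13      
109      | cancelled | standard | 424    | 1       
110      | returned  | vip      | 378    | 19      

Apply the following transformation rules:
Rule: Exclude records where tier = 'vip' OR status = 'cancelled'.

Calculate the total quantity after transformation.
10

Step 1: Find records where tier = 'vip' OR status = 'cancelled'
Step 2: 8 records match, summing to 95
Step 3: Original sum: 105
Step 4: Remaining sum = 105 - 95 = 10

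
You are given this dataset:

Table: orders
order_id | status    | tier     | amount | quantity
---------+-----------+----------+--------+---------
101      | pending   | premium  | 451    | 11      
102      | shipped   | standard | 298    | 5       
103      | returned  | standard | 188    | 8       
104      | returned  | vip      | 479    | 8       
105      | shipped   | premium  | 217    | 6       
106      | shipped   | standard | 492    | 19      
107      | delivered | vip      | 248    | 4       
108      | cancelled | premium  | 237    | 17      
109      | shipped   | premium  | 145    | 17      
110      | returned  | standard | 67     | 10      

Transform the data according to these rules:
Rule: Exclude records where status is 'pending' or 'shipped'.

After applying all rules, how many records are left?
5

Step 1: Count records to exclude
  - 1 (pending) + 4 (shipped) = 5 records
Step 2: Total records: 10
Step 3: Remaining = 10 - 5 = 5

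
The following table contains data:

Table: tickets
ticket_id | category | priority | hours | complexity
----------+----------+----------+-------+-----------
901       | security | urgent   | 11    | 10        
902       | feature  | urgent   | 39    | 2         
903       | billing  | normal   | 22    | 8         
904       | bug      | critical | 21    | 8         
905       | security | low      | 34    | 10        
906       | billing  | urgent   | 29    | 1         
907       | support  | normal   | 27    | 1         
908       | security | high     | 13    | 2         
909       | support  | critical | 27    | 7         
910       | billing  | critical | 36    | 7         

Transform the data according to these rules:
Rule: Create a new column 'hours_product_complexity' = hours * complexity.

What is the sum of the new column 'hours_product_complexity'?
1395

Step 1: For each record, compute hours * complexity
Example calculations:
  11 * 10 = 110
  39 * 2 = 78
  22 * 8 = 176
  ...
Step 2: Sum all derived values
Step 3: Total = 1395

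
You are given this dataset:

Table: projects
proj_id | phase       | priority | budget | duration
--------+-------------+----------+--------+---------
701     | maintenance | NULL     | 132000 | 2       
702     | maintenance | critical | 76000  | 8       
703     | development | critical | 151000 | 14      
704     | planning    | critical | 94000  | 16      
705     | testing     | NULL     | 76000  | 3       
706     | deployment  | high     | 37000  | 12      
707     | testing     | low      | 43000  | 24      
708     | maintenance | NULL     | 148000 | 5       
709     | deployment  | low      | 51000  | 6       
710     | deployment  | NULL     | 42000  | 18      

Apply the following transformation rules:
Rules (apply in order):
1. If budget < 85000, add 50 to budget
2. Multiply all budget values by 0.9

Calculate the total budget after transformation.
765270.0

Step 1: Apply Rule 1 - Add 50 to records with budget < 85000
  - 6 records affected: 325000 + (6 × 50) = 325300
  - Unaffected records: 525000
  - Sum after Rule 1: 850300
Step 2: Apply Rule 2 - Multiply all by 0.9
  - 850300 × 0.9 = 765270.0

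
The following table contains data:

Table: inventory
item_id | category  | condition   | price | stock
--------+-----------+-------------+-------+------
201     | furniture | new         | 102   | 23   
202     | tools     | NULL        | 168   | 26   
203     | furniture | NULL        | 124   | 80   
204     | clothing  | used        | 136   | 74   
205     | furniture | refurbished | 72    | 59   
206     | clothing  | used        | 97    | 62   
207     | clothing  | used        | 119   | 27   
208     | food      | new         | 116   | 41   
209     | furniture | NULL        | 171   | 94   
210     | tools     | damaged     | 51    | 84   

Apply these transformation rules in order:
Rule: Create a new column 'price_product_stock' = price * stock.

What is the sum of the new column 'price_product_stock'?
65287

Step 1: For each record, compute price * stock
Example calculations:
  102 * 23 = 2346
  168 * 26 = 4368
  124 * 80 = 9920
  ...
Step 2: Sum all derived values
Step 3: Total = 65287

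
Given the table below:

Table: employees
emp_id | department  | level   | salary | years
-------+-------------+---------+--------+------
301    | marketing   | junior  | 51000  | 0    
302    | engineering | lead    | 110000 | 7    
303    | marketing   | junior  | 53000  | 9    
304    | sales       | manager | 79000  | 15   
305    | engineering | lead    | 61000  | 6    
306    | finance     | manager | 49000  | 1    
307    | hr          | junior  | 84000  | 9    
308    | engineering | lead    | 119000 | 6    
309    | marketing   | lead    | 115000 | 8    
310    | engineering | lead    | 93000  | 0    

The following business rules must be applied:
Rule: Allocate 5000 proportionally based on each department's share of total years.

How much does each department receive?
engineering: 1557.38, finance: 81.97, hr: 737.7, marketing: 1393.44, sales: 1229.51

Step 1: Calculate total years = 61
Step 2: Calculate each department's proportion:
  engineering: 19/61 = 31.15% → 1557.38
  finance: 1/61 = 1.64% → 81.97
  hr: 9/61 = 14.75% → 737.7
  marketing: 17/61 = 27.87% → 1393.44
  sales: 15/61 = 24.59% → 1229.51
Step 3: Verify: sum of allocations ≈ 5000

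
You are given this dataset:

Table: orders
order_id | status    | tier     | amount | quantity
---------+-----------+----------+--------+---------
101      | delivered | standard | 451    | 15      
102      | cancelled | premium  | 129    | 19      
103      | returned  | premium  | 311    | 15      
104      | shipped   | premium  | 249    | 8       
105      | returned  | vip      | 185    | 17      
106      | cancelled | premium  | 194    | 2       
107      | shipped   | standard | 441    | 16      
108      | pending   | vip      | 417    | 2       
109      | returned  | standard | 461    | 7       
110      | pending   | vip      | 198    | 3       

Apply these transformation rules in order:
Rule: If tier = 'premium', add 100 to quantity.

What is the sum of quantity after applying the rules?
504

Step 1: Count records where tier = 'premium': 4
Step 2: Total bonus added: 4 × 100 = 400
Step 3: Original sum of quantity: 104
Step 4: Final sum = 104 + 400 = 504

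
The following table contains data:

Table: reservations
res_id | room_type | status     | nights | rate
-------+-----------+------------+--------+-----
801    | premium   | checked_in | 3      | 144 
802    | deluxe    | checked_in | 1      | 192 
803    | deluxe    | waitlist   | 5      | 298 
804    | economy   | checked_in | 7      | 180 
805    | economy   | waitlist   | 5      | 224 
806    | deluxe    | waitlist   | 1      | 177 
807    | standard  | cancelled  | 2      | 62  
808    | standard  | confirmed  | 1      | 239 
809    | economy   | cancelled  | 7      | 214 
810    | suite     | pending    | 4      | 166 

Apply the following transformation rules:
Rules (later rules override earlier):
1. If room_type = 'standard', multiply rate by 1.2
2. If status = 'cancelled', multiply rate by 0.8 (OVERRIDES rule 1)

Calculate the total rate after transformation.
1888.6

Step 1: Rule 2 takes priority for records with status = 'cancelled'
  - 2 records: 276 × 0.8 = 220.8
Step 2: Rule 1 applies to remaining records with room_type = 'standard'
  - 1 records: 239 × 1.2 = 286.8
Step 3: Other records unchanged: 1381
Step 4: Final sum = 220.8 + 286.8 + 1381 = 1888.6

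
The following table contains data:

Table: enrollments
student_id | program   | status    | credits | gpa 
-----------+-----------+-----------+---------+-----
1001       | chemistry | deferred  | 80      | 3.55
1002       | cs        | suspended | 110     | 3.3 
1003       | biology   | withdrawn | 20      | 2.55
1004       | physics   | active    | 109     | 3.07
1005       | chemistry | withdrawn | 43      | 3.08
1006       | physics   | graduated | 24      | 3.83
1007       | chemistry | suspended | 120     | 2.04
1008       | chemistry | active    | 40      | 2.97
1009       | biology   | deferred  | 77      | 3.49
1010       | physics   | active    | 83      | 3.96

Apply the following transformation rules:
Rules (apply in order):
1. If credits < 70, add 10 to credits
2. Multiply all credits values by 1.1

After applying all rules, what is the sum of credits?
820.6

Step 1: Apply Rule 1 - Add 10 to records with credits < 70
  - 4 records affected: 127 + (4 × 10) = 167
  - Unaffected records: 579
  - Sum after Rule 1: 746
Step 2: Apply Rule 2 - Multiply all by 1.1
  - 746 × 1.1 = 820.6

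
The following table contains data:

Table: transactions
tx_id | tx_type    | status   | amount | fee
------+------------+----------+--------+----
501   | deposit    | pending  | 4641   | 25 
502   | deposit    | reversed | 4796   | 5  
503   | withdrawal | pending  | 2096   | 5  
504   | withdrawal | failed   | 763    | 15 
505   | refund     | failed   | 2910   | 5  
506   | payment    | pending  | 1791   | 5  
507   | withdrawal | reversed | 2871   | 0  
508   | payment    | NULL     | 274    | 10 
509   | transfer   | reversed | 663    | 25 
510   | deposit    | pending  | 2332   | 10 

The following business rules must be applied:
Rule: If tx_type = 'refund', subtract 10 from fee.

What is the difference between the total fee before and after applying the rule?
10

Step 1: Original sum of fee = 105
Step 2: 1 records have tx_type = 'refund'
Step 3: Each affected record changes by -10
Step 4: Total change = 1 × -10 = -10
Step 5: New sum = 105 + -10 = 95
Step 6: Difference = |95 - 105| = 10
        (Sum decreased by 10)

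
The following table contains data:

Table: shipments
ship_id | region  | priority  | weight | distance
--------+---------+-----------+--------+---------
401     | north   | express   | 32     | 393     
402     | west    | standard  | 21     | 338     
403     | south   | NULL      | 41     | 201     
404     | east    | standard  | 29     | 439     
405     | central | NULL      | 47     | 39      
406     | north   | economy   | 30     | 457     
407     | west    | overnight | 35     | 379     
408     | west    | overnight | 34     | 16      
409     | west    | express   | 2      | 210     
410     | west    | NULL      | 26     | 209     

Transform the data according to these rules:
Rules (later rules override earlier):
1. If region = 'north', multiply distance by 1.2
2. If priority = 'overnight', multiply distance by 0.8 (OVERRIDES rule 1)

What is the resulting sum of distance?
2772.0

Step 1: Rule 2 takes priority for records with priority = 'overnight'
  - 2 records: 395 × 0.8 = 316.0
Step 2: Rule 1 applies to remaining records with region = 'north'
  - 2 records: 850 × 1.2 = 1020.0
Step 3: Other records unchanged: 1436
Step 4: Final sum = 316.0 + 1020.0 + 1436 = 2772.0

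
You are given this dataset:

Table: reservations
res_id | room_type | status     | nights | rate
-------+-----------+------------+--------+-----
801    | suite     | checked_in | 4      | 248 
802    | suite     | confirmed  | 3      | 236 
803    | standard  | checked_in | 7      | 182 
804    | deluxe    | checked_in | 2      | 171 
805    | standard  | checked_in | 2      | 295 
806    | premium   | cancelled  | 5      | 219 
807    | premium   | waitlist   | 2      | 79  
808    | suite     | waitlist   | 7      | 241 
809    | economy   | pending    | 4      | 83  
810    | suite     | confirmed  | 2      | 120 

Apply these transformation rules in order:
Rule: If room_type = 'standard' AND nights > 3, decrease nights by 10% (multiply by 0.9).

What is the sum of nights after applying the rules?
37.3

Step 1: Find records where room_type = 'standard' AND nights > 3
Step 2: 1 records match, summing to 7
Step 3: After multiplier: 7 × 0.9 = 6.3
Step 4: Unaffected records sum: 31
Step 5: Final sum = 6.3 + 31 = 37.3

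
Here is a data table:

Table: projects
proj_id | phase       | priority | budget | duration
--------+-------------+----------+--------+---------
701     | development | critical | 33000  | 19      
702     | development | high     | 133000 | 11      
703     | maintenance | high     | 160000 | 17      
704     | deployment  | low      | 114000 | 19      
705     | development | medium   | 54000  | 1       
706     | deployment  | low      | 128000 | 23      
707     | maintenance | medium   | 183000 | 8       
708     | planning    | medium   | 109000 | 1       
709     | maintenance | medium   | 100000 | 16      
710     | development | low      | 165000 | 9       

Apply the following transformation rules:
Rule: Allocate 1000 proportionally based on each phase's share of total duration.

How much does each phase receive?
deployment: 338.71, development: 322.58, maintenance: 330.65, planning: 8.06

Step 1: Calculate total duration = 124
Step 2: Calculate each phase's proportion:
  deployment: 42/124 = 33.87% → 338.71
  development: 40/124 = 32.26% → 322.58
  maintenance: 41/124 = 33.06% → 330.65
  planning: 1/124 = 0.81% → 8.06
Step 3: Verify: sum of allocations ≈ 1000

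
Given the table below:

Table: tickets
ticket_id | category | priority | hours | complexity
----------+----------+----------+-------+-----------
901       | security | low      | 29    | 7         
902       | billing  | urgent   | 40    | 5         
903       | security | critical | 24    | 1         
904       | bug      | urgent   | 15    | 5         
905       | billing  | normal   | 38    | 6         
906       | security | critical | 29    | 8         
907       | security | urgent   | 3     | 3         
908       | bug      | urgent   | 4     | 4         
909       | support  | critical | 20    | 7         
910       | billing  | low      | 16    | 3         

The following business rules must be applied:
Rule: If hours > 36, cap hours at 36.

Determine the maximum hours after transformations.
36

Step 1: Original maximum hours = 40
Step 2: Apply cap at 36
Step 3: 2 records had hours > 36 and were capped
Step 4: Maximum after transformation = 36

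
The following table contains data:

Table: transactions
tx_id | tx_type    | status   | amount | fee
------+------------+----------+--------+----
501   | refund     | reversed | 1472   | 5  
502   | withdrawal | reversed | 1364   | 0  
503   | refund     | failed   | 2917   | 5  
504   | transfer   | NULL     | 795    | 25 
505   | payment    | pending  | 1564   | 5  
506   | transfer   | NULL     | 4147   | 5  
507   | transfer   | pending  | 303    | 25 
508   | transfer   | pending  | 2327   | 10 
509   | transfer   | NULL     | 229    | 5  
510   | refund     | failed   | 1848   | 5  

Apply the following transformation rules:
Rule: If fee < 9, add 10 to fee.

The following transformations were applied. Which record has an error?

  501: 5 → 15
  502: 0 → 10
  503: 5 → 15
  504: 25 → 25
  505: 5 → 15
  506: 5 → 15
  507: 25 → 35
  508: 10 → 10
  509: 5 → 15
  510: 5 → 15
Record 507 has an error. The correct transformed value should be 25, not 35.

Step 1: Check each record against the rule
Step 2: Record 507 has fee = 25
Step 3: Since 25 >= 9, the bonus should not have been applied
Step 4: Correct value = 25, but claimed value = 35
Conclusion: Record 507 has the error.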